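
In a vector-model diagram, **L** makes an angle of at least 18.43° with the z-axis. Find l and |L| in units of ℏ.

cos²θ_min = l/(l+1) = 0.9001.
l = cos²θ/sin²θ ≈ 9.
Then |L| = ℏ√(9·10) = 3√10 ℏ.

l = 9, |L| = 3√10 ℏ ≈ 9.487ℏ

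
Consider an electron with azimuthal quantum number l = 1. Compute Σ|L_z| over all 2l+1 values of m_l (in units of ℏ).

m_l ∈ {-1, 0, 1}.
Σ|m_l| = 2(1+2+…+1) = 2.

Σ|L_z| = 2 ℏ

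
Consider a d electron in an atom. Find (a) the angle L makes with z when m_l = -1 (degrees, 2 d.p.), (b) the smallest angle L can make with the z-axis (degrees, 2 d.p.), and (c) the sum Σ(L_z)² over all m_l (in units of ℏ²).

θ(m_l=-1) ≈ 114.09°; θ_min ≈ 35.26°; Σ(L_z)² = 10 ℏ²

D corresponds to l = 2.
For m_l = -1: cos θ = -1/√6, θ ≈ 114.09°.
cos θ_min = 2/√6, so θ_min ≈ 35.26°.
Σ m_l² = 10, so Σ(L_z)² = 10 ℏ².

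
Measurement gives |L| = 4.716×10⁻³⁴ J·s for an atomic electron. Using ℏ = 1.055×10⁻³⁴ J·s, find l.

l = 4

Dividing by ℏ: |L|/ℏ ≈ 4.470.
(|L|/ℏ)² = l(l+1) ≈ 19.98 ⇒ l = 4.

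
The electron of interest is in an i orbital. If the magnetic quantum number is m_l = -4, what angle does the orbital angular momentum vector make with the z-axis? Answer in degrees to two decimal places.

θ ≈ 128.11°

An i state has l = 6.
|L| = √(l(l+1)) ℏ = √42 ℏ.
L_z = m_l ℏ = −4ℏ.
cos θ = L_z/|L| = -4/√42, so θ ≈ 128.11°.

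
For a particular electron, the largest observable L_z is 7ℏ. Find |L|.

Since max m_l = l, l = 7.
|L| = ℏ√(l(l+1)) = 2√14 ℏ.

|L| = 2√14 ℏ ≈ 7.483ℏ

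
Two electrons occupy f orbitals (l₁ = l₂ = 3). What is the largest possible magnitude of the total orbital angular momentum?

|L_tot|_max = √42 ℏ ≈ 6.481ℏ

Angular momentum addition gives L = |l₁ − l₂|, …, l₁ + l₂.
Allowed values: L = 0, 1, 2, 3, 4, 5, 6.
The largest magnitude corresponds to L = 6: |L_tot| = ℏ√(6·7) = √42 ℏ.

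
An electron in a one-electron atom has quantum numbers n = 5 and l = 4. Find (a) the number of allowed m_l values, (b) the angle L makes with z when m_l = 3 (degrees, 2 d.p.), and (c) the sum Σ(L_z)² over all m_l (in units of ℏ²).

There are 2l+1 = 9 values of m_l.
For m_l = 3: cos θ = 3/√20, θ ≈ 47.87°.
Σ m_l² = 60, so Σ(L_z)² = 60 ℏ².

9 values; θ(m_l=3) ≈ 47.87°; Σ(L_z)² = 60 ℏ²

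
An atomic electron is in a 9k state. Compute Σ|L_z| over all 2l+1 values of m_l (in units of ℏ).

9k means n = 9, l = 7.
m_l runs from −7 to 7, i.e. {-7, -6, -5, -4, -3, -2, -1, 0, 1, 2, 3, 4, 5, 6, 7}.
Σ|m_l| = l(l+1) = 56.

Σ|L_z| = 56 ℏ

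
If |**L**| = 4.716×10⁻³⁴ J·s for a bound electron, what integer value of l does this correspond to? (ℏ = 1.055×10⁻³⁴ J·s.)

|L|/ℏ = (4.716×10⁻³⁴)/(1.055×10⁻³⁴) ≈ 4.470.
(|L|/ℏ)² = l(l+1) ≈ 19.98 ⇒ l = 4.

l = 4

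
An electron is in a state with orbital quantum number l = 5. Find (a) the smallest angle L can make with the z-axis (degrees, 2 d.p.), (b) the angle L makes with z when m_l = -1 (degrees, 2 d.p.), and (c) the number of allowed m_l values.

θ_min ≈ 24.09°; θ(m_l=-1) ≈ 100.52°; 11 values

cos θ_min = 5/√30, so θ_min ≈ 24.09°.
For m_l = -1: cos θ = -1/√30, θ ≈ 100.52°.
There are 2l+1 = 11 values of m_l.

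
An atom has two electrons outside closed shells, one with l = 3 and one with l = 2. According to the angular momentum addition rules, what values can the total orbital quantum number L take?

L = 1, 2, 3, 4, 5

Angular momentum addition gives L = |l₁ − l₂|, …, l₁ + l₂.
Allowed values: L = 1, 2, 3, 4, 5.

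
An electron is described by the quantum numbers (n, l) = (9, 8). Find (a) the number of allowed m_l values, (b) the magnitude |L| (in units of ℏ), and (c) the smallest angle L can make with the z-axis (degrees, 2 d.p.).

There are 2l+1 = 17 values of m_l.
|L| = ℏ√(8·9) = 6√2 ℏ ≈ 8.485ℏ.
cos θ_min = 8/√72, so θ_min ≈ 19.47°.

17 values; |L| = 6√2 ℏ ≈ 8.485ℏ; θ_min ≈ 19.47°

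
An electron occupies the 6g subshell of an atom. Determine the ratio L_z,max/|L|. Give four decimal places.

For 6g, l = 4.
|L| = 2√5 ℏ ≈ 4.4721ℏ, while L_z,max = lℏ = 4ℏ.
L_z,max/|L| = 4/√20 = 0.8944.

L_z,max/|L| = 0.8944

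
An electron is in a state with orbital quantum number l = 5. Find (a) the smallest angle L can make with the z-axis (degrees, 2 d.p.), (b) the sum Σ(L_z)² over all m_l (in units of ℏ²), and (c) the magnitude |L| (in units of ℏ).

θ_min ≈ 24.09°; Σ(L_z)² = 110 ℏ²; |L| = √30 ℏ ≈ 5.477ℏ

cos θ_min = 5/√30, so θ_min ≈ 24.09°.
Σ m_l² = 110, so Σ(L_z)² = 110 ℏ².
|L| = ℏ√(5·6) = √30 ℏ ≈ 5.477ℏ.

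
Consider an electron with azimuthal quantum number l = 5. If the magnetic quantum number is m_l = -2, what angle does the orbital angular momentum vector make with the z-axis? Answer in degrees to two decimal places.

θ ≈ 111.42°

|L| = √(l(l+1)) ℏ = √30 ℏ.
L_z = m_l ℏ = −2ℏ.
cos θ = L_z/|L| = -2/√30, so θ ≈ 111.42°.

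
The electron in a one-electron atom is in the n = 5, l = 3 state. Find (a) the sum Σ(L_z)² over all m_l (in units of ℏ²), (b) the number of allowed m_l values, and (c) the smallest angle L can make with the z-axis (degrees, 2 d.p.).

Σ(L_z)² = 28 ℏ²; 7 values; θ_min ≈ 30.00°

Σ m_l² = 28, so Σ(L_z)² = 28 ℏ².
There are 2l+1 = 7 values of m_l.
cos θ_min = 3/√12, so θ_min ≈ 30.00°.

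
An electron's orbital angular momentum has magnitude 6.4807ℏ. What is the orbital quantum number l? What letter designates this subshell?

(|L|/ℏ)² = l(l+1) = 42.
l² + l − 42 = 0 ⇒ l = 6.

l = 6 (i orbital)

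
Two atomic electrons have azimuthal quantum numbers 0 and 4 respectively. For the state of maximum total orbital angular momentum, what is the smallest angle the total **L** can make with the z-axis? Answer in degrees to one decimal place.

θ_min ≈ 26.6°

By the triangle rule, |l₁ − l₂| ≤ L ≤ l₁ + l₂.
L ∈ {4}.
The maximum is L = 4, with |L_tot| = ℏ√(4·5) = 2√5 ℏ.
The minimum angle with z is arccos(4/√20) ≈ 26.6°.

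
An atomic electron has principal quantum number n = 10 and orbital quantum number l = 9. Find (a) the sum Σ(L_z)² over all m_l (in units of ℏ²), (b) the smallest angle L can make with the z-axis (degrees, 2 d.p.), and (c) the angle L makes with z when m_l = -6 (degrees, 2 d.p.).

Σ m_l² = 570, so Σ(L_z)² = 570 ℏ².
cos θ_min = 9/√90, so θ_min ≈ 18.43°.
For m_l = -6: cos θ = -6/√90, θ ≈ 129.23°.

Σ(L_z)² = 570 ℏ²; θ_min ≈ 18.43°; θ(m_l=-6) ≈ 129.23°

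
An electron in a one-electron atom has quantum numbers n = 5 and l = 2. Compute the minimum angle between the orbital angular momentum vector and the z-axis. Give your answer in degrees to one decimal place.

θ_min ≈ 35.3°

|L| = √(l(l+1)) ℏ = √6 ℏ.
The smallest angle corresponds to the largest L_z, i.e. m_l = l = 2, giving L_z = 2ℏ.
cos θ_min = 2/√6, so θ_min ≈ 35.3°.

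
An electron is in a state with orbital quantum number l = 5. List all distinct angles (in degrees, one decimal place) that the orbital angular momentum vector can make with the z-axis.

|L| = √(l(l+1)) ℏ = √30 ℏ.
cos θ = m_l/√30 for each m_l ∈ {-5, -4, -3, -2, -1, 0, 1, 2, 3, 4, 5}.

θ ∈ {24.1°, 43.1°, 56.8°, 68.6°, 79.5°, 90.0°, 100.5°, 111.4°, 123.2°, 136.9°, 155.9°}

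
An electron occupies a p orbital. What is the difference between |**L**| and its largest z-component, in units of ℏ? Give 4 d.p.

|L| − L_z,max ≈ 0.4142ℏ

P corresponds to l = 1.
|L| = √2 ℏ ≈ 1.4142ℏ, while L_z,max = lℏ = 1ℏ.
The difference is (√2 − 1)ℏ ≈ 0.4142ℏ.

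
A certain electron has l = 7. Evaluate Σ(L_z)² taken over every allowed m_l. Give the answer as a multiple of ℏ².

The allowed m_l values are -7, -6, -5, -4, -3, -2, -1, 0, 1, 2, 3, 4, 5, 6, 7.
Summing m² from −7 to 7: Σ m_l² = 280.

Σ(L_z)² = 280 ℏ²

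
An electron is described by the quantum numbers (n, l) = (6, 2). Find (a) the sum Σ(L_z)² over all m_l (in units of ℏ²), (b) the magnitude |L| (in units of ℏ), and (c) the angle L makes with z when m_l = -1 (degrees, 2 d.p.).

Σ m_l² = 10, so Σ(L_z)² = 10 ℏ².
|L| = ℏ√(2·3) = √6 ℏ ≈ 2.449ℏ.
For m_l = -1: cos θ = -1/√6, θ ≈ 114.09°.

Σ(L_z)² = 10 ℏ²; |L| = √6 ℏ ≈ 2.449ℏ; θ(m_l=-1) ≈ 114.09°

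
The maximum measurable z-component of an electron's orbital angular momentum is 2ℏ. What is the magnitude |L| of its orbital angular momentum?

|L| = √6 ℏ ≈ 2.449ℏ

L_z,max = lℏ, so l = 2.
|L| = ℏ√(l(l+1)) = √6 ℏ.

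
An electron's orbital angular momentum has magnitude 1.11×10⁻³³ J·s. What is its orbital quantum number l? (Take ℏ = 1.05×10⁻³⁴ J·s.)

l = 10

|L|/ℏ = (1.11×10⁻³³)/(1.05×10⁻³⁴) ≈ 10.571.
(|L|/ℏ)² = l(l+1) ≈ 111.76 ⇒ l = 10.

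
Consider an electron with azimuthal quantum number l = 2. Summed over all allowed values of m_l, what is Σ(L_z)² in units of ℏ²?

Σ(L_z)² = 10 ℏ²

m_l ∈ {-2, -1, 0, 1, 2}.
Summing m² from −2 to 2: Σ m_l² = 10.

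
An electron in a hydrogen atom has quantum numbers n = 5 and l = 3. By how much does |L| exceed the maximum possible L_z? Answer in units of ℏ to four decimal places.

|L| = 2√3 ℏ ≈ 3.4641ℏ, while L_z,max = lℏ = 3ℏ.
The difference is (2√3 − 3)ℏ ≈ 0.4641ℏ.

|L| − L_z,max ≈ 0.4641ℏ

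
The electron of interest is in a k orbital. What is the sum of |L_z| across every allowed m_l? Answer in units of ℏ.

Σ|L_z| = 56 ℏ

A k state has l = 7.
m_l runs from −7 to 7, i.e. {-7, -6, -5, -4, -3, -2, -1, 0, 1, 2, 3, 4, 5, 6, 7}.
Σ|m_l| = 2(1+2+…+7) = 56.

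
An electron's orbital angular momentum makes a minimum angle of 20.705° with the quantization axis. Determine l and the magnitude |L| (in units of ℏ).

cos θ_min = l/√(l(l+1)) = √(l/(l+1)), so l/(l+1) = cos²(20.705°) = 0.8750.
Thus l = 0.8750/(1 − 0.8750) ≈ 7.
Then |L| = ℏ√(7·8) = 2√14 ℏ.

l = 7, |L| = 2√14 ℏ ≈ 7.483ℏ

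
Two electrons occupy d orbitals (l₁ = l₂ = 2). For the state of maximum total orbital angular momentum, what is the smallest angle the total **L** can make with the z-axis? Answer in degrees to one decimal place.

Angular momentum addition gives L = |l₁ − l₂|, …, l₁ + l₂.
So L can be 0, 1, 2, 3, 4.
The maximum is L = 4, with |L_tot| = ℏ√(4·5) = 2√5 ℏ.
The minimum angle with z is arccos(4/√20) ≈ 26.6°.

θ_min ≈ 26.6°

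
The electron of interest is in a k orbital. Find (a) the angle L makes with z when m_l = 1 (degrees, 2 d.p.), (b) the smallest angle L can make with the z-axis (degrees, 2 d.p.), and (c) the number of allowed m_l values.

For a k orbital, l = 7.
For m_l = 1: cos θ = 1/√56, θ ≈ 82.32°.
cos θ_min = 7/√56, so θ_min ≈ 20.70°.
There are 2l+1 = 15 values of m_l.

θ(m_l=1) ≈ 82.32°; θ_min ≈ 20.70°; 15 values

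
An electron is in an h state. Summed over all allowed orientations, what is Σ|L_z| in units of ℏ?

Σ|L_z| = 30 ℏ

H corresponds to l = 5.
The allowed m_l values are -5, -4, -3, -2, -1, 0, 1, 2, 3, 4, 5.
Σ|m_l| = 2(1+2+…+5) = 30.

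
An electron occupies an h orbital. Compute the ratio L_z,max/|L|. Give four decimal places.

An h state has l = 5.
|L| = √30 ℏ ≈ 5.4772ℏ, while L_z,max = lℏ = 5ℏ.
L_z,max/|L| = 5/√30 = 0.9129.

L_z,max/|L| = 0.9129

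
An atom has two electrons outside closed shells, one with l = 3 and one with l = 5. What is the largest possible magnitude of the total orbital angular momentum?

|L_tot|_max = 6√2 ℏ ≈ 8.485ℏ

Angular momentum addition gives L = |l₁ − l₂|, …, l₁ + l₂.
L ∈ {2, 3, 4, 5, 6, 7, 8}.
The largest magnitude corresponds to L = 8: |L_tot| = ℏ√(8·9) = 6√2 ℏ.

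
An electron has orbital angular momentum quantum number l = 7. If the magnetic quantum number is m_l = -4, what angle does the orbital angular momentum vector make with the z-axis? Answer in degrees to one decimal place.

|L| = ℏ√(l(l+1)) = 2√14 ℏ.
L_z = m_l ℏ = −4ℏ.
cos θ = L_z/|L| = -4/√56, so θ ≈ 122.3°.

θ ≈ 122.3°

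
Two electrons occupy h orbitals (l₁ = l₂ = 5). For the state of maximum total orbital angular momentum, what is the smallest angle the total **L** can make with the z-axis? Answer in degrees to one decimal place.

θ_min ≈ 17.5°

L runs from |5 − 5| = 0 to 5 + 5 = 10.
Allowed values: L = 0, 1, 2, 3, 4, 5, 6, 7, 8, 9, 10.
The maximum is L = 10, with |L_tot| = ℏ√(10·11) = √110 ℏ.
The minimum angle with z is arccos(10/√110) ≈ 17.5°.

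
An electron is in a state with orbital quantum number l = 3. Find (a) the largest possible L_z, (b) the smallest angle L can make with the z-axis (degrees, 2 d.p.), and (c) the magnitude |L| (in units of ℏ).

L_z,max = 3ℏ; θ_min ≈ 30.00°; |L| = 2√3 ℏ ≈ 3.464ℏ

L_z,max = lℏ = 3ℏ.
cos θ_min = 3/√12, so θ_min ≈ 30.00°.
|L| = ℏ√(3·4) = 2√3 ℏ ≈ 3.464ℏ.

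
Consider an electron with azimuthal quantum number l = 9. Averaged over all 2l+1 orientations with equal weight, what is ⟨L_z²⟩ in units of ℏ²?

⟨L_z²⟩ = 30 ℏ²

m_l runs from −9 to 9, i.e. {-9, -8, -7, -6, -5, -4, -3, -2, -1, 0, 1, 2, 3, 4, 5, 6, 7, 8, 9}.
⟨L_z²⟩ = ℏ²·(Σ m_l²)/(2l+1) = ℏ²·570/19 = 30ℏ².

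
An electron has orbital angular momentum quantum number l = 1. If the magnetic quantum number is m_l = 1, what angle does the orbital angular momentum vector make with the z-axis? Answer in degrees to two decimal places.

|L| = √(l(l+1)) ℏ = √2 ℏ.
L_z = m_l ℏ = 1ℏ.
cos θ = L_z/|L| = 1/√2, so θ ≈ 45.00°.

θ ≈ 45.00°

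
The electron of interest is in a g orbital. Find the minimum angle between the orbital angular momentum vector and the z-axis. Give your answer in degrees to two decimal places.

θ_min ≈ 26.57°

The letter g corresponds to l = 4.
|L| = ℏ√(l(l+1)) = 2√5 ℏ.
The smallest angle corresponds to the largest L_z, i.e. m_l = l = 4, giving L_z = 4ℏ.
cos θ_min = 4/√20, so θ_min ≈ 26.57°.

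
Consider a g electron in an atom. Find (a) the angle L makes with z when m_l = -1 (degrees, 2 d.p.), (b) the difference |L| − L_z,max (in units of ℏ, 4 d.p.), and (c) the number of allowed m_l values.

θ(m_l=-1) ≈ 102.92°; |L|−L_z,max ≈ 0.4721ℏ; 9 values

A g state has l = 4.
For m_l = -1: cos θ = -1/√20, θ ≈ 102.92°.
|L| − L_z,max = (2√5 − 4)ℏ ≈ 0.4721ℏ.
There are 2l+1 = 9 values of m_l.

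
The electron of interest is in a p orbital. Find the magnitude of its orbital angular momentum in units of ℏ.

|L| = √2 ℏ ≈ 1.414ℏ

For a p orbital, l = 1.
|L| = ℏ√(l(l+1)) = ℏ√(1·2) = √2 ℏ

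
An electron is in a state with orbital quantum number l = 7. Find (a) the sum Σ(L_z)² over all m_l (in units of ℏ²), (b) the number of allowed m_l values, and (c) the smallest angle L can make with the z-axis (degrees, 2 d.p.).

Σ m_l² = 280, so Σ(L_z)² = 280 ℏ².
There are 2l+1 = 15 values of m_l.
cos θ_min = 7/√56, so θ_min ≈ 20.70°.

Σ(L_z)² = 280 ℏ²; 15 values; θ_min ≈ 20.70°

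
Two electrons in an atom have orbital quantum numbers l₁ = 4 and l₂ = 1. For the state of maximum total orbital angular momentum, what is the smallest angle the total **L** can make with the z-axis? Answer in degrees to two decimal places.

By the triangle rule, |l₁ − l₂| ≤ L ≤ l₁ + l₂.
So L can be 3, 4, 5.
The maximum is L = 5, with |L_tot| = ℏ√(5·6) = √30 ℏ.
The minimum angle with z is arccos(5/√30) ≈ 24.09°.

θ_min ≈ 24.09°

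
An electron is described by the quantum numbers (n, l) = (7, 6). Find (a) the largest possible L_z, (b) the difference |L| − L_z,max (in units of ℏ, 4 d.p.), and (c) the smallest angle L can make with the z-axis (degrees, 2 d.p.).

L_z,max = lℏ = 6ℏ.
|L| − L_z,max = (√42 − 6)ℏ ≈ 0.4807ℏ.
cos θ_min = 6/√42, so θ_min ≈ 22.21°.

L_z,max = 6ℏ; |L|−L_z,max ≈ 0.4807ℏ; θ_min ≈ 22.21°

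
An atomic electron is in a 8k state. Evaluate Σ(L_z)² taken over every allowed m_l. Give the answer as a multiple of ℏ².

The 8k subshell has l = 7.
m_l ∈ {-7, -6, -5, -4, -3, -2, -1, 0, 1, 2, 3, 4, 5, 6, 7}.
Summing m² from −7 to 7: Σ m_l² = 280.

Σ(L_z)² = 280 ℏ²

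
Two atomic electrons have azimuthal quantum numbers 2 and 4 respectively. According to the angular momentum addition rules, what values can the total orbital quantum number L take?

L = 2, 3, 4, 5, 6

The total orbital quantum number L ranges from |l₁ − l₂| to l₁ + l₂ in integer steps.
Allowed values: L = 2, 3, 4, 5, 6.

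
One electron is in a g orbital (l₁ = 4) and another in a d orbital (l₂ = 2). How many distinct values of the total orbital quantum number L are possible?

L runs from |4 − 2| = 2 to 4 + 2 = 6.
So L can be 2, 3, 4, 5, 6.
That is 5 values.

5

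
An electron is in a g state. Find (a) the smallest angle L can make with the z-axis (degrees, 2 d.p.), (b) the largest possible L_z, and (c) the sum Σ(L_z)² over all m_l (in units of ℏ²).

θ_min ≈ 26.57°; L_z,max = 4ℏ; Σ(L_z)² = 60 ℏ²

A g state has l = 4.
cos θ_min = 4/√20, so θ_min ≈ 26.57°.
L_z,max = lℏ = 4ℏ.
Σ m_l² = 60, so Σ(L_z)² = 60 ℏ².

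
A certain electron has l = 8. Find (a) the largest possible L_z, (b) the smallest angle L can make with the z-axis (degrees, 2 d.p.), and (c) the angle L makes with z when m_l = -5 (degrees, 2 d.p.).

L_z,max = 8ℏ; θ_min ≈ 19.47°; θ(m_l=-5) ≈ 126.10°

L_z,max = lℏ = 8ℏ.
cos θ_min = 8/√72, so θ_min ≈ 19.47°.
For m_l = -5: cos θ = -5/√72, θ ≈ 126.10°.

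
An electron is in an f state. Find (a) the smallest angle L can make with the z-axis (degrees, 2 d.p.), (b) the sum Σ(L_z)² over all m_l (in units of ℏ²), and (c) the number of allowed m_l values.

F corresponds to l = 3.
cos θ_min = 3/√12, so θ_min ≈ 30.00°.
Σ m_l² = 28, so Σ(L_z)² = 28 ℏ².
There are 2l+1 = 7 values of m_l.

θ_min ≈ 30.00°; Σ(L_z)² = 28 ℏ²; 7 values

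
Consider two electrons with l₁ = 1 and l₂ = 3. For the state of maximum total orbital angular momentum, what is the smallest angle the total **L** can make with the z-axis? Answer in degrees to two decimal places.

θ_min ≈ 26.57°

By the triangle rule, |l₁ − l₂| ≤ L ≤ l₁ + l₂.
Allowed values: L = 2, 3, 4.
The maximum is L = 4, with |L_tot| = ℏ√(4·5) = 2√5 ℏ.
The minimum angle with z is arccos(4/√20) ≈ 26.57°.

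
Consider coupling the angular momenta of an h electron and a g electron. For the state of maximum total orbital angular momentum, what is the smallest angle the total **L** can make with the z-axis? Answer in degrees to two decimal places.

θ_min ≈ 18.43°

By the triangle rule, |l₁ − l₂| ≤ L ≤ l₁ + l₂.
Allowed values: L = 1, 2, 3, 4, 5, 6, 7, 8, 9.
The maximum is L = 9, with |L_tot| = ℏ√(9·10) = 3√10 ℏ.
The minimum angle with z is arccos(9/√90) ≈ 18.43°.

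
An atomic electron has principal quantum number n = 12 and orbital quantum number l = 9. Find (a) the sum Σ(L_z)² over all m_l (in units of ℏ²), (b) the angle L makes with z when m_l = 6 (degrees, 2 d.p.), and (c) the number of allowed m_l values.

Σ(L_z)² = 570 ℏ²; θ(m_l=6) ≈ 50.77°; 19 values

Σ m_l² = 570, so Σ(L_z)² = 570 ℏ².
For m_l = 6: cos θ = 6/√90, θ ≈ 50.77°.
There are 2l+1 = 19 values of m_l.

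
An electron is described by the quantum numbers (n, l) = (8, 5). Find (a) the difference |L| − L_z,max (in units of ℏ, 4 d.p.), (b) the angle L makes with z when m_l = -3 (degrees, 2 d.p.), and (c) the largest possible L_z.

|L|−L_z,max ≈ 0.4772ℏ; θ(m_l=-3) ≈ 123.21°; L_z,max = 5ℏ

|L| − L_z,max = (√30 − 5)ℏ ≈ 0.4772ℏ.
For m_l = -3: cos θ = -3/√30, θ ≈ 123.21°.
L_z,max = lℏ = 5ℏ.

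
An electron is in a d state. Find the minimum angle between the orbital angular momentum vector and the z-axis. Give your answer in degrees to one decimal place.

The letter d corresponds to l = 2.
|L| = √(l(l+1)) ℏ = √6 ℏ.
The smallest angle corresponds to the largest L_z, i.e. m_l = l = 2, giving L_z = 2ℏ.
cos θ_min = 2/√6, so θ_min ≈ 35.3°.

θ_min ≈ 35.3°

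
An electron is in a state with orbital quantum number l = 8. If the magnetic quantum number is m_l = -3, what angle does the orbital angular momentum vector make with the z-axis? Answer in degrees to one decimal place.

|L|² = l(l+1)ℏ² = 72ℏ², so |L| = 6√2 ℏ.
L_z = m_l ℏ = −3ℏ.
cos θ = L_z/|L| = -3/√72, so θ ≈ 110.7°.

θ ≈ 110.7°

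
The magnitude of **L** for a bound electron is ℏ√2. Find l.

(|L|/ℏ)² = l(l+1) = 2.
The positive root is l = 1.

l = 1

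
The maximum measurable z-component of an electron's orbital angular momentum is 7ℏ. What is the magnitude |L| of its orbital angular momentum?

The maximum L_z equals lℏ, giving l = 7.
|L| = ℏ√(l(l+1)) = 2√14 ℏ.

|L| = 2√14 ℏ ≈ 7.483ℏ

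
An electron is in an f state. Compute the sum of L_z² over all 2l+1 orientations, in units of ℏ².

Σ(L_z)² = 28 ℏ²

F corresponds to l = 3.
m_l runs from −3 to 3, i.e. {-3, -2, -1, 0, 1, 2, 3}.
Σ m_l² = 2·(1 + 4 + 9) = 28.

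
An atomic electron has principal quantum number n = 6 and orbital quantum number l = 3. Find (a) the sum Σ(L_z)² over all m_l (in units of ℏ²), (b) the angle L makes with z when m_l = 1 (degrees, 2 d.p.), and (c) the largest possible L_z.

Σ m_l² = 28, so Σ(L_z)² = 28 ℏ².
For m_l = 1: cos θ = 1/√12, θ ≈ 73.22°.
L_z,max = lℏ = 3ℏ.

Σ(L_z)² = 28 ℏ²; θ(m_l=1) ≈ 73.22°; L_z,max = 3ℏ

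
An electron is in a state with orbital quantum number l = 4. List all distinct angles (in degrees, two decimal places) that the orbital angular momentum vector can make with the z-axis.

θ ∈ {26.57°, 47.87°, 63.43°, 77.08°, 90.00°, 102.92°, 116.57°, 132.13°, 153.43°}

|L| = ℏ√(l(l+1)) = 2√5 ℏ.
cos θ = m_l/√20 for each m_l ∈ {-4, -3, -2, -1, 0, 1, 2, 3, 4}.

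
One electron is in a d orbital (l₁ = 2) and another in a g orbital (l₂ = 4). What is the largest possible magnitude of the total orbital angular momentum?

By the triangle rule, |l₁ − l₂| ≤ L ≤ l₁ + l₂.
L ∈ {2, 3, 4, 5, 6}.
The largest magnitude corresponds to L = 6: |L_tot| = ℏ√(6·7) = √42 ℏ.

|L_tot|_max = √42 ℏ ≈ 6.481ℏ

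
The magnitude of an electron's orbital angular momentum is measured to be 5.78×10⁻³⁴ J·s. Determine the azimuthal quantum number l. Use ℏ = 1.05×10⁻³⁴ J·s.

l = 5

Dividing by ℏ: |L|/ℏ ≈ 5.505.
Set l(l+1) = 30.30; the integer solution is l = 5.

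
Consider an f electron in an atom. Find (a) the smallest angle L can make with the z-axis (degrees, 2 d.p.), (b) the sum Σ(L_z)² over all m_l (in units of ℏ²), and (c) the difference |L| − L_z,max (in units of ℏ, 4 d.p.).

For an f orbital, l = 3.
cos θ_min = 3/√12, so θ_min ≈ 30.00°.
Σ m_l² = 28, so Σ(L_z)² = 28 ℏ².
|L| − L_z,max = (2√3 − 3)ℏ ≈ 0.4641ℏ.

θ_min ≈ 30.00°; Σ(L_z)² = 28 ℏ²; |L|−L_z,max ≈ 0.4641ℏ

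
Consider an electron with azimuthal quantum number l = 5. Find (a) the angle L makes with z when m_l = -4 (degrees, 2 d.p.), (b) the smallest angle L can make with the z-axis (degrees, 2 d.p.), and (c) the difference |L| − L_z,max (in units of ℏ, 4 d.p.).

θ(m_l=-4) ≈ 136.91°; θ_min ≈ 24.09°; |L|−L_z,max ≈ 0.4772ℏ

For m_l = -4: cos θ = -4/√30, θ ≈ 136.91°.
cos θ_min = 5/√30, so θ_min ≈ 24.09°.
|L| − L_z,max = (√30 − 5)ℏ ≈ 0.4772ℏ.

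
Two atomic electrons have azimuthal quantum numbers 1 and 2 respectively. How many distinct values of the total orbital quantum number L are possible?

3

By the triangle rule, |l₁ − l₂| ≤ L ≤ l₁ + l₂.
L ∈ {1, 2, 3}.
That is 3 values.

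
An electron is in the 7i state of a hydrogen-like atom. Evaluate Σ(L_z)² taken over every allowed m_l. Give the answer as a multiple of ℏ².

The 7i subshell has l = 6.
m_l runs from −6 to 6, i.e. {-6, -5, -4, -3, -2, -1, 0, 1, 2, 3, 4, 5, 6}.
Σ m_l² = 2·(1 + 4 + 9 + 16 + 25 + 36) = 182.

Σ(L_z)² = 182 ℏ²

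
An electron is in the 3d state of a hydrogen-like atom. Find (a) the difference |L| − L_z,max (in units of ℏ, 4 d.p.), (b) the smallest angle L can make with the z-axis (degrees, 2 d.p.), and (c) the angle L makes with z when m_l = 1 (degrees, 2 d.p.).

|L|−L_z,max ≈ 0.4495ℏ; θ_min ≈ 35.26°; θ(m_l=1) ≈ 65.91°

For 3d, l = 2.
|L| − L_z,max = (√6 − 2)ℏ ≈ 0.4495ℏ.
cos θ_min = 2/√6, so θ_min ≈ 35.26°.
For m_l = 1: cos θ = 1/√6, θ ≈ 65.91°.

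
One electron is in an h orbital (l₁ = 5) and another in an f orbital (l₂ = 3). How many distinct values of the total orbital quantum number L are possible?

The total orbital quantum number L ranges from |l₁ − l₂| to l₁ + l₂ in integer steps.
So L can be 2, 3, 4, 5, 6, 7, 8.
That is 7 values.

7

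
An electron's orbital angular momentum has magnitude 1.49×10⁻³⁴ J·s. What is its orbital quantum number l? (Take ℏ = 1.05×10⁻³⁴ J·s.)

|L|/ℏ = (1.49×10⁻³⁴)/(1.05×10⁻³⁴) ≈ 1.419.
l(l+1) ≈ 1.419² ≈ 2.01, so l = 1.

l = 1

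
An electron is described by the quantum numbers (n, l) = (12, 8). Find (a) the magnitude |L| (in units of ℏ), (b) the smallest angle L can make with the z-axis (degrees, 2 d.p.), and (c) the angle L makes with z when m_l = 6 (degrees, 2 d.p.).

|L| = 6√2 ℏ ≈ 8.485ℏ; θ_min ≈ 19.47°; θ(m_l=6) ≈ 45.00°

|L| = ℏ√(8·9) = 6√2 ℏ ≈ 8.485ℏ.
cos θ_min = 8/√72, so θ_min ≈ 19.47°.
For m_l = 6: cos θ = 6/√72, θ ≈ 45.00°.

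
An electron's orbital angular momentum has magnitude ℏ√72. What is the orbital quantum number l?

Since |L|² = l(l+1)ℏ², l(l+1) = 72.
The positive root is l = 8.

l = 8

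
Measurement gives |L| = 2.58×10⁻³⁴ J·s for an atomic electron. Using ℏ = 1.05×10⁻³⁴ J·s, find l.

l = 2

In units of ℏ, |L| ≈ 2.457.
(|L|/ℏ)² = l(l+1) ≈ 6.04 ⇒ l = 2.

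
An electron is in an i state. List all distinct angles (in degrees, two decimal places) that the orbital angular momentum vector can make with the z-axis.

For an i orbital, l = 6.
|L| = √(l(l+1)) ℏ = √42 ℏ.
cos θ = m_l/√42 for each m_l ∈ {-6, -5, -4, -3, -2, -1, 0, 1, 2, 3, 4, 5, 6}.

θ ∈ {22.21°, 39.51°, 51.89°, 62.42°, 72.02°, 81.12°, 90.00°, 98.88°, 107.98°, 117.58°, 128.11°, 140.49°, 157.79°}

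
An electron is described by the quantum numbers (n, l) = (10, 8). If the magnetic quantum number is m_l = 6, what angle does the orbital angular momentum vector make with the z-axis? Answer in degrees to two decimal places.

θ ≈ 45.00°

|L|² = l(l+1)ℏ² = 72ℏ², so |L| = 6√2 ℏ.
L_z = m_l ℏ = 6ℏ.
cos θ = L_z/|L| = 6/√72, so θ ≈ 45.00°.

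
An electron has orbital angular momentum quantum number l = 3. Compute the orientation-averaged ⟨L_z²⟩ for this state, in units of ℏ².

⟨L_z²⟩ = 4 ℏ²

The allowed m_l values are -3, -2, -1, 0, 1, 2, 3.
⟨L_z²⟩ = ℏ²·l(l+1)/3 = 4ℏ².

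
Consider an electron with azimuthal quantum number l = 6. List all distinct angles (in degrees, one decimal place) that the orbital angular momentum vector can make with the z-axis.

θ ∈ {22.2°, 39.5°, 51.9°, 62.4°, 72.0°, 81.1°, 90.0°, 98.9°, 108.0°, 117.6°, 128.1°, 140.5°, 157.8°}

|L| = √(l(l+1)) ℏ = √42 ℏ.
cos θ = m_l/√42 for each m_l ∈ {-6, -5, -4, -3, -2, -1, 0, 1, 2, 3, 4, 5, 6}.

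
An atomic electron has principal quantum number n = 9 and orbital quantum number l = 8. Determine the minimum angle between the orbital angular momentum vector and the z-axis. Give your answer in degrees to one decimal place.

θ_min ≈ 19.5°

|L| = ℏ√(l(l+1)) = 6√2 ℏ.
The smallest angle corresponds to the largest L_z, i.e. m_l = l = 8, giving L_z = 8ℏ.
cos θ_min = 8/√72, so θ_min ≈ 19.5°.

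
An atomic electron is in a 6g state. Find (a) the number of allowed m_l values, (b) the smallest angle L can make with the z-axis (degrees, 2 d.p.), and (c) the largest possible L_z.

6g means n = 6, l = 4.
There are 2l+1 = 9 values of m_l.
cos θ_min = 4/√20, so θ_min ≈ 26.57°.
L_z,max = lℏ = 4ℏ.

9 values; θ_min ≈ 26.57°; L_z,max = 4ℏ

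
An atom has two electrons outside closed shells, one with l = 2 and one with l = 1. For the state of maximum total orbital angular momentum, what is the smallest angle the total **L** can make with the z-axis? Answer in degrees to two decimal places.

By the triangle rule, |l₁ − l₂| ≤ L ≤ l₁ + l₂.
Allowed values: L = 1, 2, 3.
The maximum is L = 3, with |L_tot| = ℏ√(3·4) = 2√3 ℏ.
The minimum angle with z is arccos(3/√12) ≈ 30.00°.

θ_min ≈ 30.00°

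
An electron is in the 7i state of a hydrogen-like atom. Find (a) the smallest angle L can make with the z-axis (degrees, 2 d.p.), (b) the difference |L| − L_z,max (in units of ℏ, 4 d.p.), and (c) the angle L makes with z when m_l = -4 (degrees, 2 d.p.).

The 7i subshell has l = 6.
cos θ_min = 6/√42, so θ_min ≈ 22.21°.
|L| − L_z,max = (√42 − 6)ℏ ≈ 0.4807ℏ.
For m_l = -4: cos θ = -4/√42, θ ≈ 128.11°.

θ_min ≈ 22.21°; |L|−L_z,max ≈ 0.4807ℏ; θ(m_l=-4) ≈ 128.11°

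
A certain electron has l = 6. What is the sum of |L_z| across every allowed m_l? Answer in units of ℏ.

Σ|L_z| = 42 ℏ

The allowed m_l values are -6, -5, -4, -3, -2, -1, 0, 1, 2, 3, 4, 5, 6.
Σ|m_l| = 2·6(6+1)/2 = 42.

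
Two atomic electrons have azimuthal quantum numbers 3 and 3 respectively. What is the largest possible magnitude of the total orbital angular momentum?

The total orbital quantum number L ranges from |l₁ − l₂| to l₁ + l₂ in integer steps.
Allowed values: L = 0, 1, 2, 3, 4, 5, 6.
The largest magnitude corresponds to L = 6: |L_tot| = ℏ√(6·7) = √42 ℏ.

|L_tot|_max = √42 ℏ ≈ 6.481ℏ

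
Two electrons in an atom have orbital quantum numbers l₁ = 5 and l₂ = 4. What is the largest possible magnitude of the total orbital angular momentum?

|L_tot|_max = 3√10 ℏ ≈ 9.487ℏ

L runs from |5 − 4| = 1 to 5 + 4 = 9.
L ∈ {1, 2, 3, 4, 5, 6, 7, 8, 9}.
The largest magnitude corresponds to L = 9: |L_tot| = ℏ√(9·10) = 3√10 ℏ.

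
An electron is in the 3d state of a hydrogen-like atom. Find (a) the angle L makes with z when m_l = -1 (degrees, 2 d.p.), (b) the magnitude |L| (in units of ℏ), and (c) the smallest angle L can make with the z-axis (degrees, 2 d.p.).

θ(m_l=-1) ≈ 114.09°; |L| = √6 ℏ ≈ 2.449ℏ; θ_min ≈ 35.26°

The 3d subshell has l = 2.
For m_l = -1: cos θ = -1/√6, θ ≈ 114.09°.
|L| = ℏ√(2·3) = √6 ℏ ≈ 2.449ℏ.
cos θ_min = 2/√6, so θ_min ≈ 35.26°.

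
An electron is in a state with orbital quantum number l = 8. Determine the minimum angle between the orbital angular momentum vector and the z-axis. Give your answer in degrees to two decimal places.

θ_min ≈ 19.47°

|L| = ℏ√(l(l+1)) = 6√2 ℏ.
The smallest angle corresponds to the largest L_z, i.e. m_l = l = 8, giving L_z = 8ℏ.
cos θ_min = 8/√72, so θ_min ≈ 19.47°.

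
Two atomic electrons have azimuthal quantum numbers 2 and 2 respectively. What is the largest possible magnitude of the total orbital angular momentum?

Angular momentum addition gives L = |l₁ − l₂|, …, l₁ + l₂.
L ∈ {0, 1, 2, 3, 4}.
The largest magnitude corresponds to L = 4: |L_tot| = ℏ√(4·5) = 2√5 ℏ.

|L_tot|_max = 2√5 ℏ ≈ 4.472ℏ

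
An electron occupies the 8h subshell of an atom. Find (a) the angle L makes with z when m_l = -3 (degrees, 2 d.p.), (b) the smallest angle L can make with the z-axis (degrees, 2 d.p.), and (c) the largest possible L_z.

θ(m_l=-3) ≈ 123.21°; θ_min ≈ 24.09°; L_z,max = 5ℏ

For 8h, l = 5.
For m_l = -3: cos θ = -3/√30, θ ≈ 123.21°.
cos θ_min = 5/√30, so θ_min ≈ 24.09°.
L_z,max = lℏ = 5ℏ.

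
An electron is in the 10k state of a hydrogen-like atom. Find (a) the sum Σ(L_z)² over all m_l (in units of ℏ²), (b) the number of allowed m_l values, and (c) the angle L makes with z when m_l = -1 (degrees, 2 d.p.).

Σ(L_z)² = 280 ℏ²; 15 values; θ(m_l=-1) ≈ 97.68°

The 10k subshell has l = 7.
Σ m_l² = 280, so Σ(L_z)² = 280 ℏ².
There are 2l+1 = 15 values of m_l.
For m_l = -1: cos θ = -1/√56, θ ≈ 97.68°.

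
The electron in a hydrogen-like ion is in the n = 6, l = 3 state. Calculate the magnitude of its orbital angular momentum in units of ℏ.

|L| = 2√3 ℏ ≈ 3.464ℏ

|L| = ℏ√(l(l+1)) = ℏ√(3·4) = 2√3 ℏ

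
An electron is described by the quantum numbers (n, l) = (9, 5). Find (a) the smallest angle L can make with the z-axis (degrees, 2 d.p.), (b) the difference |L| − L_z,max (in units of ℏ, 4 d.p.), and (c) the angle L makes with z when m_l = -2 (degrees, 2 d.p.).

θ_min ≈ 24.09°; |L|−L_z,max ≈ 0.4772ℏ; θ(m_l=-2) ≈ 111.42°

cos θ_min = 5/√30, so θ_min ≈ 24.09°.
|L| − L_z,max = (√30 − 5)ℏ ≈ 0.4772ℏ.
For m_l = -2: cos θ = -2/√30, θ ≈ 111.42°.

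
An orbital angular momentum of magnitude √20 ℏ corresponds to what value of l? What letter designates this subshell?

Since |L|² = l(l+1)ℏ², l(l+1) = 20.
Solving: l = 4.

l = 4 (g orbital)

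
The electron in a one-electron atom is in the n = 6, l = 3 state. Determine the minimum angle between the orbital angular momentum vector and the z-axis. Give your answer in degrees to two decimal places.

θ_min ≈ 30.00°

|L|² = l(l+1)ℏ² = 12ℏ², so |L| = 2√3 ℏ.
The smallest angle corresponds to the largest L_z, i.e. m_l = l = 3, giving L_z = 3ℏ.
cos θ_min = 3/√12, so θ_min ≈ 30.00°.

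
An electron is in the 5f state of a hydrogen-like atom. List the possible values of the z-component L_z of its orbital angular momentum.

L_z ∈ {−3ℏ, −2ℏ, −ℏ, 0, ℏ, 2ℏ, 3ℏ}

The 5f subshell has l = 3.
L_z = m_l ℏ with m_l ranging from −l to +l in integer steps.
For l = 3: m_l ∈ {-3, -2, -1, 0, 1, 2, 3}.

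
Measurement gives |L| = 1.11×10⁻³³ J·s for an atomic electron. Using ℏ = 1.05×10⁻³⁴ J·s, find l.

In units of ℏ, |L| ≈ 10.571.
Set l(l+1) = 111.76; the integer solution is l = 10.

l = 10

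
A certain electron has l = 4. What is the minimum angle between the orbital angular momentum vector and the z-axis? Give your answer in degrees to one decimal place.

θ_min ≈ 26.6°

|L| = ℏ√(l(l+1)) = 2√5 ℏ.
The smallest angle corresponds to the largest L_z, i.e. m_l = l = 4, giving L_z = 4ℏ.
cos θ_min = 4/√20, so θ_min ≈ 26.6°.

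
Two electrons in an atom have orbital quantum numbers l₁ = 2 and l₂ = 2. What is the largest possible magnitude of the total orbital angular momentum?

|L_tot|_max = 2√5 ℏ ≈ 4.472ℏ

L runs from |2 − 2| = 0 to 2 + 2 = 4.
So L can be 0, 1, 2, 3, 4.
The largest magnitude corresponds to L = 4: |L_tot| = ℏ√(4·5) = 2√5 ℏ.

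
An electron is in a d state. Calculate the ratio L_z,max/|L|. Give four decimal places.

L_z,max/|L| = 0.8165

For a d orbital, l = 2.
|L| = √6 ℏ ≈ 2.4495ℏ, while L_z,max = lℏ = 2ℏ.
L_z,max/|L| = 2/√6 = 0.8165.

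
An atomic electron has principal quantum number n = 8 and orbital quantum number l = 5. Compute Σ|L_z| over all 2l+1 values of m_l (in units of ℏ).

Σ|L_z| = 30 ℏ

m_l runs from −5 to 5, i.e. {-5, -4, -3, -2, -1, 0, 1, 2, 3, 4, 5}.
Σ|m_l| = 2·5(5+1)/2 = 30.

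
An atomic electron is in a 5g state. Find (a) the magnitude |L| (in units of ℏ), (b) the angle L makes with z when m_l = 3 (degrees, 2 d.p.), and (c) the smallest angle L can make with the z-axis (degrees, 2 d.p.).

|L| = 2√5 ℏ ≈ 4.472ℏ; θ(m_l=3) ≈ 47.87°; θ_min ≈ 26.57°

The 5g subshell has l = 4.
|L| = ℏ√(4·5) = 2√5 ℏ ≈ 4.472ℏ.
For m_l = 3: cos θ = 3/√20, θ ≈ 47.87°.
cos θ_min = 4/√20, so θ_min ≈ 26.57°.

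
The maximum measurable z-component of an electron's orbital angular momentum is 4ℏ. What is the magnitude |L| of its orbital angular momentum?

The maximum L_z equals lℏ, giving l = 4.
|L| = √(l(l+1)) ℏ = 2√5 ℏ.

|L| = 2√5 ℏ ≈ 4.472ℏ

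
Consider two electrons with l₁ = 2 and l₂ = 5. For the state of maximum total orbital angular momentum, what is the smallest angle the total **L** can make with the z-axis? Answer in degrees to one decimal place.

L runs from |2 − 5| = 3 to 2 + 5 = 7.
So L can be 3, 4, 5, 6, 7.
The maximum is L = 7, with |L_tot| = ℏ√(7·8) = 2√14 ℏ.
The minimum angle with z is arccos(7/√56) ≈ 20.7°.

θ_min ≈ 20.7°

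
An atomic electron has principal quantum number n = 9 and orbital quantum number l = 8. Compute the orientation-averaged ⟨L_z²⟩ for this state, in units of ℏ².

⟨L_z²⟩ = 24 ℏ²

m_l ∈ {-8, -7, -6, -5, -4, -3, -2, -1, 0, 1, 2, 3, 4, 5, 6, 7, 8}.
⟨L_z²⟩ = ℏ²·(Σ m_l²)/(2l+1) = ℏ²·408/17 = 24ℏ².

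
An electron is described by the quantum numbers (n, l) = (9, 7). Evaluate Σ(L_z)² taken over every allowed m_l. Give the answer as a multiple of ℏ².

m_l runs from −7 to 7, i.e. {-7, -6, -5, -4, -3, -2, -1, 0, 1, 2, 3, 4, 5, 6, 7}.
Σ m_l² = l(l+1)(2l+1)/3 = 7·8·15/3 = 280.

Σ(L_z)² = 280 ℏ²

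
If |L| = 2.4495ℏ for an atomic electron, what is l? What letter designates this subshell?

(|L|/ℏ)² = l(l+1) = 6.
The positive root is l = 2.

l = 2 (d orbital)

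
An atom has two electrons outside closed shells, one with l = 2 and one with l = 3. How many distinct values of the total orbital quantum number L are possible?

L runs from |2 − 3| = 1 to 2 + 3 = 5.
Allowed values: L = 1, 2, 3, 4, 5.
That is 5 values.

5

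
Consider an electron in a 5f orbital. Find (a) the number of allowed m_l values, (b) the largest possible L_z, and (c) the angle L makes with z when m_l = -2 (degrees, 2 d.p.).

7 values; L_z,max = 3ℏ; θ(m_l=-2) ≈ 125.26°

The 5f subshell has l = 3.
There are 2l+1 = 7 values of m_l.
L_z,max = lℏ = 3ℏ.
For m_l = -2: cos θ = -2/√12, θ ≈ 125.26°.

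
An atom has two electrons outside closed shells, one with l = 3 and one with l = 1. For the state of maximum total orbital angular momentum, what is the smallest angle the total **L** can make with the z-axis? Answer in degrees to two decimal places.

θ_min ≈ 26.57°

The total orbital quantum number L ranges from |l₁ − l₂| to l₁ + l₂ in integer steps.
L ∈ {2, 3, 4}.
The maximum is L = 4, with |L_tot| = ℏ√(4·5) = 2√5 ℏ.
The minimum angle with z is arccos(4/√20) ≈ 26.57°.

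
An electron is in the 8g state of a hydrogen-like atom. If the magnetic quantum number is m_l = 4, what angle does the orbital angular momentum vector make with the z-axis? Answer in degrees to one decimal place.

8g means n = 8, l = 4.
|L| = √(l(l+1)) ℏ = 2√5 ℏ.
L_z = m_l ℏ = 4ℏ.
cos θ = L_z/|L| = 4/√20, so θ ≈ 26.6°.

θ ≈ 26.6°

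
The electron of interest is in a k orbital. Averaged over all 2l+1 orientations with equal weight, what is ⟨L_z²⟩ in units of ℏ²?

For a k orbital, l = 7.
m_l ∈ {-7, -6, -5, -4, -3, -2, -1, 0, 1, 2, 3, 4, 5, 6, 7}.
⟨L_z²⟩ = ℏ²·l(l+1)/3 = 18.67ℏ².

⟨L_z²⟩ = 18.67 ℏ²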